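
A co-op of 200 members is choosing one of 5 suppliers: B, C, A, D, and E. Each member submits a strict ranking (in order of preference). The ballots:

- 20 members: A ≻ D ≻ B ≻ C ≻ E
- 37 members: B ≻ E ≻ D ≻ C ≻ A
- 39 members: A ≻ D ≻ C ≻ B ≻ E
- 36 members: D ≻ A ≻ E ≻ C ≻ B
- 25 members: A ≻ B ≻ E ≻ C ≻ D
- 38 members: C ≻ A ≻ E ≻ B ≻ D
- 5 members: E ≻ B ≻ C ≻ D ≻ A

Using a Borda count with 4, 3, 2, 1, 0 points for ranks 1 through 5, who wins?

B: 20·2 + 37·4 + 39·1 + 36·0 + 25·3 + 38·1 + 5·3 = 355
C: 20·1 + 37·1 + 39·2 + 36·1 + 25·1 + 38·4 + 5·2 = 358
A: 20·4 + 37·0 + 39·4 + 36·3 + 25·4 + 38·3 + 5·0 = 558
D: 20·3 + 37·2 + 39·3 + 36·4 + 25·0 + 38·0 + 5·1 = 400
E: 20·0 + 37·3 + 39·0 + 36·2 + 25·2 + 38·2 + 5·4 = 329
A has the highest Borda score (558).

A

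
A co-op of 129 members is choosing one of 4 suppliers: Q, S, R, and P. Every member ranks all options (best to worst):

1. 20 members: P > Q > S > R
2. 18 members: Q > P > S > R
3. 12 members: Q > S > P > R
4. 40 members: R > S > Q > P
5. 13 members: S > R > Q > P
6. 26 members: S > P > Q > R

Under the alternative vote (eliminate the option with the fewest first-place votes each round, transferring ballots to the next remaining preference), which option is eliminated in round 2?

S

Round 1: Q 30, S 39, R 40, P 20. Eliminate P.
Round 2: Q 50, S 39, R 40. Eliminate S.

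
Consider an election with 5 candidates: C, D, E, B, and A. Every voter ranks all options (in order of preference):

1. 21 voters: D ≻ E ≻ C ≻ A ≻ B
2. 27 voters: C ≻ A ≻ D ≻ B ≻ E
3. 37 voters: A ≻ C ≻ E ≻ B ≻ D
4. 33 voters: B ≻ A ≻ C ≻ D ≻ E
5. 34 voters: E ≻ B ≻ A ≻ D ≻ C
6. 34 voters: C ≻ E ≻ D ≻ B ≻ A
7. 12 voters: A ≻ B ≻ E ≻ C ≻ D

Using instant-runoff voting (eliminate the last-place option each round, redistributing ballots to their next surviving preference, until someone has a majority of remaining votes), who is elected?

Round 1: C 61, D 21, E 34, B 33, A 49. Eliminate D.
Round 2: C 61, E 55, B 33, A 49. Eliminate B.
Round 3: C 61, E 55, A 82. Eliminate E.
Round 4: C 82, A 116. A has a majority.

A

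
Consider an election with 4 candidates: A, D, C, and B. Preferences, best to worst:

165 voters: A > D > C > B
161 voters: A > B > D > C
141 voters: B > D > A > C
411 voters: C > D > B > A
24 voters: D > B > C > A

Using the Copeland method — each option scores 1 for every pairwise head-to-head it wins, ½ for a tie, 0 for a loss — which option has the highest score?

D

A: beats C; loses to D and B → score 1.
D: beats A, C, and B → score 3.
C: beats B; loses to A and D → score 1.
B: beats A; loses to D and C → score 1.
D has the best pairwise record.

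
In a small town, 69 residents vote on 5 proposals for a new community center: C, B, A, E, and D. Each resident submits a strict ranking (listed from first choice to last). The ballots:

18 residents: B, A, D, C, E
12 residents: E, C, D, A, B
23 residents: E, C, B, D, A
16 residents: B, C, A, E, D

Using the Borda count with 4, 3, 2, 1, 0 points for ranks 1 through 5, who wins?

C: 18·1 + 12·3 + 23·3 + 16·3 = 171
B: 18·4 + 12·0 + 23·2 + 16·4 = 182
A: 18·3 + 12·1 + 23·0 + 16·2 = 98
E: 18·0 + 12·4 + 23·4 + 16·1 = 156
D: 18·2 + 12·2 + 23·1 + 16·0 = 83
B has the highest Borda score (182).

B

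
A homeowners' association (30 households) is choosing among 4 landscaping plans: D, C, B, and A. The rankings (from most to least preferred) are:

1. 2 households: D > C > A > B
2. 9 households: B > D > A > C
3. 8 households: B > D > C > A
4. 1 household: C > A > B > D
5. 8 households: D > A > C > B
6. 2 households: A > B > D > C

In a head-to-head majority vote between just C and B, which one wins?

Voters preferring C to B: 11; preferring B to C: 19.
B wins the head-to-head.

B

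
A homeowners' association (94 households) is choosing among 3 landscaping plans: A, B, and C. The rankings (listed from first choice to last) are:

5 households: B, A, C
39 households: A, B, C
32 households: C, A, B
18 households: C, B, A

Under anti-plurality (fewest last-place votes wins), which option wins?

Last-place votes: A 18, B 32, C 44.
A is ranked last by the fewest voters, so A wins.

A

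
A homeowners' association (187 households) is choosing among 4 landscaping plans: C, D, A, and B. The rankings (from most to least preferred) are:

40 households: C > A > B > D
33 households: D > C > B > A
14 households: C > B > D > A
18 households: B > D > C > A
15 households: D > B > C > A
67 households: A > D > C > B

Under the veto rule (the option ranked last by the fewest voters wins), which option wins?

Last-place votes: C 0, D 40, A 80, B 67.
C is ranked last by the fewest voters, so C wins.

C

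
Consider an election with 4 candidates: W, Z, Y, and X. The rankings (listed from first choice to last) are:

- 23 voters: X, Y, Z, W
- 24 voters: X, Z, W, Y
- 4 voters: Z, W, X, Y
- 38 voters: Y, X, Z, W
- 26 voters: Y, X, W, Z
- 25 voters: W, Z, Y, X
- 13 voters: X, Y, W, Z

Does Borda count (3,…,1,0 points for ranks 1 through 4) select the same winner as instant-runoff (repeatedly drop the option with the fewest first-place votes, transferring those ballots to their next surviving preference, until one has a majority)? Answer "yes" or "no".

Borda — scores: W 146, Z 171, Y 289, X 312. Winner: X.
Instant-runoff — R1 W 25, Z 4, Y 64, X 60 (Z out); R2 W 29, Y 64, X 60 (W out); R3 Y 89, X 64 (Y winner). Winner: Y.
The two methods disagree.

no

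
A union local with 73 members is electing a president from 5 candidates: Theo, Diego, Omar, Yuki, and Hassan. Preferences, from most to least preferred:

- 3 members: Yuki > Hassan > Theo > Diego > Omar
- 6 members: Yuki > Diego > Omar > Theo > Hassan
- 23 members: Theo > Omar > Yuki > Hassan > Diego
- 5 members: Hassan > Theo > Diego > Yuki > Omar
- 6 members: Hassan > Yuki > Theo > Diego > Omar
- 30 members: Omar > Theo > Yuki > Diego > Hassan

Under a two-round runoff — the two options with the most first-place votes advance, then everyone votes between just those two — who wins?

Round 1 first-place votes: Theo 23, Diego 0, Omar 30, Yuki 9, Hassan 11.
Omar and Theo advance.
Runoff: Omar is preferred to Theo by 36 voters; Theo by 37.
Theo wins the runoff.

Theo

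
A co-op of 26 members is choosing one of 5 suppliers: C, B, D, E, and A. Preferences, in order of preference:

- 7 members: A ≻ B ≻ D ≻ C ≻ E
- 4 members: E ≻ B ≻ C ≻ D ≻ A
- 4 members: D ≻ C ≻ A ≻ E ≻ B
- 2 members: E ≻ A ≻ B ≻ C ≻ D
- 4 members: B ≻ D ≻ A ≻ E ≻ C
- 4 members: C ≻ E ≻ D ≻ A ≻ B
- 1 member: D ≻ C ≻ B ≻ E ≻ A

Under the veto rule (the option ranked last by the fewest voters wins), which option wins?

D

Last-place votes: C 4, B 8, D 2, E 7, A 5.
D is ranked last by the fewest voters, so D wins.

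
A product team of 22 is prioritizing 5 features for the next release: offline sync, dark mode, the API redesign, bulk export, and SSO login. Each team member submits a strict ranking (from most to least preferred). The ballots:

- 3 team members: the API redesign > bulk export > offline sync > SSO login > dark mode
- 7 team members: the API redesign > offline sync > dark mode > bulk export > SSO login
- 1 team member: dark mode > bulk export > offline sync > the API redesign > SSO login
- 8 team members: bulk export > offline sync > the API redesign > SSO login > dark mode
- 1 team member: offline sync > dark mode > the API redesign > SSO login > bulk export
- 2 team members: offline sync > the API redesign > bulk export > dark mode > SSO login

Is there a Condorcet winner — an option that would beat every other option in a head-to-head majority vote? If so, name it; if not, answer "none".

none

Checking pairwise contests:
bulk export beats offline sync 12–10.
offline sync beats dark mode 21–1.
offline sync beats the API redesign 12–10.
the API redesign beats bulk export 13–9.
offline sync beats SSO login 22–0.
Every option loses at least one head-to-head, so there is no Condorcet winner.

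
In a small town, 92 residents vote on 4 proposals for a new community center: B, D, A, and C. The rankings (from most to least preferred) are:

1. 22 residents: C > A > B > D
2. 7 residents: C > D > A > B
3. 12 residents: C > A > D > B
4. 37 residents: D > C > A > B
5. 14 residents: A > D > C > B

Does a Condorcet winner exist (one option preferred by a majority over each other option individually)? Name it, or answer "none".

none

Checking pairwise contests:
D beats B 70–22.
A beats D 48–44.
C beats A 78–14.
D beats C 51–41.
Every option loses at least one head-to-head, so there is no Condorcet winner.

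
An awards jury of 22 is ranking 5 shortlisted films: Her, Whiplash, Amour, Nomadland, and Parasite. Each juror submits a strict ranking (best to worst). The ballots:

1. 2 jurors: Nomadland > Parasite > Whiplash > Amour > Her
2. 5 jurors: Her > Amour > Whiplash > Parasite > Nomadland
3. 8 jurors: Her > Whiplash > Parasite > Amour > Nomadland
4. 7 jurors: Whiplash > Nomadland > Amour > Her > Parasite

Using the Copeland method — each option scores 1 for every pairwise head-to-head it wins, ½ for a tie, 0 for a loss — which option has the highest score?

Her: beats Whiplash, Amour, Nomadland, and Parasite → score 4.
Whiplash: beats Amour, Nomadland, and Parasite; loses to Her → score 3.
Amour: beats Nomadland and Parasite; loses to Her and Whiplash → score 2.
Nomadland: loses to Her, Whiplash, Amour, and Parasite → score 0.
Parasite: beats Nomadland; loses to Her, Whiplash, and Amour → score 1.
Her has the best pairwise record.

Her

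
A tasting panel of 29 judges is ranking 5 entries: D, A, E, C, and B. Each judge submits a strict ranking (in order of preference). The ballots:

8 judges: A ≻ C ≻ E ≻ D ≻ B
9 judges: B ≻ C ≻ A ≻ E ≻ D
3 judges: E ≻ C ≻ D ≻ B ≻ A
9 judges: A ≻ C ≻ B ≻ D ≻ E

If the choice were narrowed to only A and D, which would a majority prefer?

A

Voters preferring A to D: 26; preferring D to A: 3.
A wins the head-to-head.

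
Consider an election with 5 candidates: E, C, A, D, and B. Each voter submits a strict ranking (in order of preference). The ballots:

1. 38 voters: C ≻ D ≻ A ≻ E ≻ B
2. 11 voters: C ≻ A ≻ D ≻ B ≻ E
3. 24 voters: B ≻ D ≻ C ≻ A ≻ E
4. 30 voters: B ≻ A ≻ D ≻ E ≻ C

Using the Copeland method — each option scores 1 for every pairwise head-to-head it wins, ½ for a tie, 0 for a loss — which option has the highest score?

B

E: loses to C, A, D, and B → score 0.
C: beats E and A; loses to D and B → score 2.
A: beats E; loses to C, D, and B → score 1.
D: beats E, C, and A; loses to B → score 3.
B: beats E, C, A, and D → score 4.
B has the best pairwise record.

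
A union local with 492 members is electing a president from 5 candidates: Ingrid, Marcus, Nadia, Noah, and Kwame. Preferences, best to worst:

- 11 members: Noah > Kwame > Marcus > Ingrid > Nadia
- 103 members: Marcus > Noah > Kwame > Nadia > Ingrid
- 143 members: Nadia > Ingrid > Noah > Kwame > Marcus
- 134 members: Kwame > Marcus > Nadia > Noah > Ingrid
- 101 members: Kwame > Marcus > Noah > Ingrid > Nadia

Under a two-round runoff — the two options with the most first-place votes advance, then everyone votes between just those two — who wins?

Round 1 first-place votes: Ingrid 0, Marcus 103, Nadia 143, Noah 11, Kwame 235.
Kwame and Nadia advance.
Runoff: Kwame is preferred to Nadia by 349 voters; Nadia by 143.
Kwame wins the runoff.

Kwame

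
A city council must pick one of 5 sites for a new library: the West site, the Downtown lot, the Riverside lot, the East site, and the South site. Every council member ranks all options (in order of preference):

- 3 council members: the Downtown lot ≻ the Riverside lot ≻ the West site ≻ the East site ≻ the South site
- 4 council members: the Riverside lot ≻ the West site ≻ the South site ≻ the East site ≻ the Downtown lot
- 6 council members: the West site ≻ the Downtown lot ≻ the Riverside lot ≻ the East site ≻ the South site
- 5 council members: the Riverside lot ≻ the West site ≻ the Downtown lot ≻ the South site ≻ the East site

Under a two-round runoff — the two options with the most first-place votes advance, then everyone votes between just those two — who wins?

the Riverside lot

Round 1 first-place votes: the West site 6, the Downtown lot 3, the Riverside lot 9, the East site 0, the South site 0.
the Riverside lot and the West site advance.
Runoff: the Riverside lot is preferred to the West site by 12 voters; the West site by 6.
the Riverside lot wins the runoff.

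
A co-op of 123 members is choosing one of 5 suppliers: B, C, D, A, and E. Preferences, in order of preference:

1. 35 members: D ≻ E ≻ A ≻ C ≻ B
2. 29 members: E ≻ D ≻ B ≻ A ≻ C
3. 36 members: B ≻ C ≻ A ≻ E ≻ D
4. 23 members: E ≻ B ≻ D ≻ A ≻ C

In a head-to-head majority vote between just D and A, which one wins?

D

Voters preferring D to A: 87; preferring A to D: 36.
D wins the head-to-head.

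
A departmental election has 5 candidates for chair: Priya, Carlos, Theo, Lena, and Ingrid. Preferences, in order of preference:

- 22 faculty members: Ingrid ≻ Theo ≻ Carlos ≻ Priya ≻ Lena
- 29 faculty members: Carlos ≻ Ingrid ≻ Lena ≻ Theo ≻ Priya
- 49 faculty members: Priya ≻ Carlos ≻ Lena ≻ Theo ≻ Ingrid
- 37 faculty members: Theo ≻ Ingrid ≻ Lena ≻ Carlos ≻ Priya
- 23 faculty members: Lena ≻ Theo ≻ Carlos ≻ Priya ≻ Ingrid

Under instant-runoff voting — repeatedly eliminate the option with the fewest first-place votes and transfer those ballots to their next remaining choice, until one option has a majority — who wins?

Round 1: Priya 49, Carlos 29, Theo 37, Lena 23, Ingrid 22. Eliminate Ingrid.
Round 2: Priya 49, Carlos 29, Theo 59, Lena 23. Eliminate Lena.
Round 3: Priya 49, Carlos 29, Theo 82. Theo has a majority.

Theo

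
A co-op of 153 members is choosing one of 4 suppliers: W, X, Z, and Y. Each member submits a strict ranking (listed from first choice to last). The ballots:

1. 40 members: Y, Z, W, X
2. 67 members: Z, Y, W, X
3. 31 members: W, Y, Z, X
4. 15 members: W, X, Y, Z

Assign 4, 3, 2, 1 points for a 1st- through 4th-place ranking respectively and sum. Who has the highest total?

Y

W: 40·2 + 67·2 + 31·4 + 15·4 = 398
X: 40·1 + 67·1 + 31·1 + 15·3 = 183
Z: 40·3 + 67·4 + 31·2 + 15·1 = 465
Y: 40·4 + 67·3 + 31·3 + 15·2 = 484
Y has the highest Borda score (484).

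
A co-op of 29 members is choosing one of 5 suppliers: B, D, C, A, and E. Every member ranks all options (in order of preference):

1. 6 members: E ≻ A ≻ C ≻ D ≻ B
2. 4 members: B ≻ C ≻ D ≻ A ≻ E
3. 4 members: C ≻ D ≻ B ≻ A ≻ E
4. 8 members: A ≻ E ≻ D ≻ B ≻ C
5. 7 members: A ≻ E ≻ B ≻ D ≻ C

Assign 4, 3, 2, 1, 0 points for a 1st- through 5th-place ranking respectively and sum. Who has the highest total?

B: 6·0 + 4·4 + 4·2 + 8·1 + 7·2 = 46
D: 6·1 + 4·2 + 4·3 + 8·2 + 7·1 = 49
C: 6·2 + 4·3 + 4·4 + 8·0 + 7·0 = 40
A: 6·3 + 4·1 + 4·1 + 8·4 + 7·4 = 86
E: 6·4 + 4·0 + 4·0 + 8·3 + 7·3 = 69
A has the highest Borda score (86).

A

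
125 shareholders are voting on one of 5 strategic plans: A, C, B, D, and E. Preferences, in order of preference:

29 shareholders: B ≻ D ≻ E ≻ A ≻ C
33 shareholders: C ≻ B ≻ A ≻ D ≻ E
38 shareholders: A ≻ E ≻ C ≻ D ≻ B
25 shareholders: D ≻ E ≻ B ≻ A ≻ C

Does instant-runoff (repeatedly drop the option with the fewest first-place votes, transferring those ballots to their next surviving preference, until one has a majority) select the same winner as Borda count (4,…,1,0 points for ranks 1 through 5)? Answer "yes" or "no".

Instant-runoff — R1 A 38, C 33, B 29, D 25, E 0 (E out); R2 A 38, C 33, B 29, D 25 (D out); R3 A 38, C 33, B 54 (C out); R4 A 38, B 87 (B winner). Winner: B.
Borda — scores: A 272, C 208, B 265, D 258, E 247. Winner: A.
The two methods disagree.

no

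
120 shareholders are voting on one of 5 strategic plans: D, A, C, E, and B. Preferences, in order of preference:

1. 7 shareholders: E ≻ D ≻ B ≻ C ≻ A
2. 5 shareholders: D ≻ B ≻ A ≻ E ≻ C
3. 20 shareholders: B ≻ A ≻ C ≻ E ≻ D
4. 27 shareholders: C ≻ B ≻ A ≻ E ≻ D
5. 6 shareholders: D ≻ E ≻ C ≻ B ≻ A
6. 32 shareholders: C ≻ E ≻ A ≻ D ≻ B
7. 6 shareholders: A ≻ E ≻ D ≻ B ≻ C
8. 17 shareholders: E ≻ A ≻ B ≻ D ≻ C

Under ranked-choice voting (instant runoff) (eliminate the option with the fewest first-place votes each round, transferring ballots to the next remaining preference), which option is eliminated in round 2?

Round 1: D 11, A 6, C 59, E 24, B 20. Eliminate A.
Round 2: D 11, C 59, E 30, B 20. Eliminate D.

D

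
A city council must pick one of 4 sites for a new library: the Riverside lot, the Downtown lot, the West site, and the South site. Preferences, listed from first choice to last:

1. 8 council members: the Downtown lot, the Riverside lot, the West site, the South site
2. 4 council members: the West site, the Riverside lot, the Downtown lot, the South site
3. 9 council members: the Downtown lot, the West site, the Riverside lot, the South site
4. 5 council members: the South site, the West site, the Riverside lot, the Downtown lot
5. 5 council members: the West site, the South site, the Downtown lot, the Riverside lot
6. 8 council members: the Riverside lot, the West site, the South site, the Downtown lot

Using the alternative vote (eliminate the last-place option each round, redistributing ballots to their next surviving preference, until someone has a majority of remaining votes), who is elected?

Round 1: the Riverside lot 8, the Downtown lot 17, the West site 9, the South site 5. Eliminate the South site.
Round 2: the Riverside lot 8, the Downtown lot 17, the West site 14. Eliminate the Riverside lot.
Round 3: the Downtown lot 17, the West site 22. The West site has a majority.

the West site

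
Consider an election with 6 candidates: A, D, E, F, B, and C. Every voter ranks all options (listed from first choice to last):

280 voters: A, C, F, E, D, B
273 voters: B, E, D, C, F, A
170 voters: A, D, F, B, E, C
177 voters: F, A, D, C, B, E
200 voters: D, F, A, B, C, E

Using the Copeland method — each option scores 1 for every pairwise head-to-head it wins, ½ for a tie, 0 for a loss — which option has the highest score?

A: beats D, E, B, and C; loses to F → score 4.
D: beats F, B, and C; loses to A and E → score 3.
E: beats D; loses to A, F, B, and C → score 1.
F: beats A, E, and B; loses to D and C → score 3.
B: beats E and C; loses to A, D, and F → score 2.
C: beats E and F; loses to A, D, and B → score 2.
A has the best pairwise record.

A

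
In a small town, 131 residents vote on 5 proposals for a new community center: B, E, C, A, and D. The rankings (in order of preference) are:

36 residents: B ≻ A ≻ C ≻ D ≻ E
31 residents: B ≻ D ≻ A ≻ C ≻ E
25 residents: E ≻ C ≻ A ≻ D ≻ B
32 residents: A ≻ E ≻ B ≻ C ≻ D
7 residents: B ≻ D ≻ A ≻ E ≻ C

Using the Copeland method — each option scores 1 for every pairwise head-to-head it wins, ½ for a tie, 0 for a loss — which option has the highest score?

B

B: beats E, C, A, and D → score 4.
E: loses to B, C, A, and D → score 0.
C: beats E and D; loses to B and A → score 2.
A: beats E, C, and D; loses to B → score 3.
D: beats E; loses to B, C, and A → score 1.
B has the best pairwise record.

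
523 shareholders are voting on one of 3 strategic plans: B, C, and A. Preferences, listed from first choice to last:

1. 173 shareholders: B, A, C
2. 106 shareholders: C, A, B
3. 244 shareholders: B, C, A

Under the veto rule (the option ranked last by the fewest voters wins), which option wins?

Last-place votes: B 106, C 173, A 244.
B is ranked last by the fewest voters, so B wins.

B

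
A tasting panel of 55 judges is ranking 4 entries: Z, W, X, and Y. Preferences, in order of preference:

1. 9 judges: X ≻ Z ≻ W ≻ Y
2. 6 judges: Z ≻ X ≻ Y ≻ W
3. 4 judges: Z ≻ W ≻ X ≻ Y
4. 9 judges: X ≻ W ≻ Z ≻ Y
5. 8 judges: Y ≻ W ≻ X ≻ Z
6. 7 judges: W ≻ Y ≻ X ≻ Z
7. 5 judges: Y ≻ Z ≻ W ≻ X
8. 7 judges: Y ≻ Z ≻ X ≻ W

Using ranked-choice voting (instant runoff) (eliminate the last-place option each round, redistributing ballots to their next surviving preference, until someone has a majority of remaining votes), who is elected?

X

Round 1: Z 10, W 7, X 18, Y 20. Eliminate W.
Round 2: Z 10, X 18, Y 27. Eliminate Z.
Round 3: X 28, Y 27. X has a majority.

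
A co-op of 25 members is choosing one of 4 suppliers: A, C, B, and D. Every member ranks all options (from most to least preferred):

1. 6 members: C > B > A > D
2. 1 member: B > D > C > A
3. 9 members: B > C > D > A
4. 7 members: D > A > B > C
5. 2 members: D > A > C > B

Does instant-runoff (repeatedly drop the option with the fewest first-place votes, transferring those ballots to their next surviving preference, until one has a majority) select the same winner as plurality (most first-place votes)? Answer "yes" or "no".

Instant-runoff — R1 A 0, C 6, B 10, D 9 (A out); R2 C 6, B 10, D 9 (C out); R3 B 16, D 9 (B winner). Winner: B.
Plurality — first-place votes: A 0, C 6, B 10, D 9. Winner: B.
The two methods agree.

yes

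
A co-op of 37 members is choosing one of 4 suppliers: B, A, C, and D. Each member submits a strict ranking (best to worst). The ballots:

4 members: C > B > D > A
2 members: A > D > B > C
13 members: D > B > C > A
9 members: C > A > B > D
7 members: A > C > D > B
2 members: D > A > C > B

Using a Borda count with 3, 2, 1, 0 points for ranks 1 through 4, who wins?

C

B: 4·2 + 2·1 + 13·2 + 9·1 + 7·0 + 2·0 = 45
A: 4·0 + 2·3 + 13·0 + 9·2 + 7·3 + 2·2 = 49
C: 4·3 + 2·0 + 13·1 + 9·3 + 7·2 + 2·1 = 68
D: 4·1 + 2·2 + 13·3 + 9·0 + 7·1 + 2·3 = 60
C has the highest Borda score (68).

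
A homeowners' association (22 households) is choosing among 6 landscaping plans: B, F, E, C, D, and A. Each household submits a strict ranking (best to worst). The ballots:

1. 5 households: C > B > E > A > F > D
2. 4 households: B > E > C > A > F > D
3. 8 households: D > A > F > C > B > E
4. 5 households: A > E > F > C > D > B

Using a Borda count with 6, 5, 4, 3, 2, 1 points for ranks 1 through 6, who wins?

B: 5·5 + 4·6 + 8·2 + 5·1 = 70
F: 5·2 + 4·2 + 8·4 + 5·4 = 70
E: 5·4 + 4·5 + 8·1 + 5·5 = 73
C: 5·6 + 4·4 + 8·3 + 5·3 = 85
D: 5·1 + 4·1 + 8·6 + 5·2 = 67
A: 5·3 + 4·3 + 8·5 + 5·6 = 97
A has the highest Borda score (97).

A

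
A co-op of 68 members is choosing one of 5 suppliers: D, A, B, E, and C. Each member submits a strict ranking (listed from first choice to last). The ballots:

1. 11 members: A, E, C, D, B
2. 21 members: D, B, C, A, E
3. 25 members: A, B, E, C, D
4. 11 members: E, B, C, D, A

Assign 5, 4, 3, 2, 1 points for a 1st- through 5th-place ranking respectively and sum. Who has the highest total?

D: 11·2 + 21·5 + 25·1 + 11·2 = 174
A: 11·5 + 21·2 + 25·5 + 11·1 = 233
B: 11·1 + 21·4 + 25·4 + 11·4 = 239
E: 11·4 + 21·1 + 25·3 + 11·5 = 195
C: 11·3 + 21·3 + 25·2 + 11·3 = 179
B has the highest Borda score (239).

B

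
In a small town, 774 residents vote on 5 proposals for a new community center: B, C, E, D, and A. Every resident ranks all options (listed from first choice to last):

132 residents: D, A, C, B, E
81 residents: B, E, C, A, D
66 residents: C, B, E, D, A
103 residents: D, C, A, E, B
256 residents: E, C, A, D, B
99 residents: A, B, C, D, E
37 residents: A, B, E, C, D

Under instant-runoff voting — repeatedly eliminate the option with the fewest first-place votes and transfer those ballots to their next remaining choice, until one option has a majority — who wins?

Round 1: B 81, C 66, E 256, D 235, A 136. Eliminate C.
Round 2: B 147, E 256, D 235, A 136. Eliminate A.
Round 3: B 283, E 256, D 235. Eliminate D.
Round 4: B 415, E 359. B has a majority.

B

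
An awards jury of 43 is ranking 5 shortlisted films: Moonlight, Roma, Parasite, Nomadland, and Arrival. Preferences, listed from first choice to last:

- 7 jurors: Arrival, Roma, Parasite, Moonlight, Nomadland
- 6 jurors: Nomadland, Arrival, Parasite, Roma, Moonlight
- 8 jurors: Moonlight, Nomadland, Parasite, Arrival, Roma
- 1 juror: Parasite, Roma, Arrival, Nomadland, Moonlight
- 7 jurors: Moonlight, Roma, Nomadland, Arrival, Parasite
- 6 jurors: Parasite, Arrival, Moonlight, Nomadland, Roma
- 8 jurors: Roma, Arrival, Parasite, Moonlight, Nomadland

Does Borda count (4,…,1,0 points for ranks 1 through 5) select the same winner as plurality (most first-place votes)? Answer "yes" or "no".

no

Borda — scores: Moonlight 87, Roma 83, Parasite 86, Nomadland 69, Arrival 105. Winner: Arrival.
Plurality — first-place votes: Moonlight 15, Roma 8, Parasite 7, Nomadland 6, Arrival 7. Winner: Moonlight.
The two methods disagree.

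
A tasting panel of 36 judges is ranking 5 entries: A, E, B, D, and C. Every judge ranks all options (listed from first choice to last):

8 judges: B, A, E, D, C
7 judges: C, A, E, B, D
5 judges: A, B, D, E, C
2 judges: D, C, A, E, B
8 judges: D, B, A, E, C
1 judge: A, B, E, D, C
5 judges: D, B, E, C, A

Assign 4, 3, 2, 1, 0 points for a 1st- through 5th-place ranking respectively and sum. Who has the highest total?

A: 8·3 + 7·3 + 5·4 + 2·2 + 8·2 + 1·4 + 5·0 = 89
E: 8·2 + 7·2 + 5·1 + 2·1 + 8·1 + 1·2 + 5·2 = 57
B: 8·4 + 7·1 + 5·3 + 2·0 + 8·3 + 1·3 + 5·3 = 96
D: 8·1 + 7·0 + 5·2 + 2·4 + 8·4 + 1·1 + 5·4 = 79
C: 8·0 + 7·4 + 5·0 + 2·3 + 8·0 + 1·0 + 5·1 = 39
B has the highest Borda score (96).

B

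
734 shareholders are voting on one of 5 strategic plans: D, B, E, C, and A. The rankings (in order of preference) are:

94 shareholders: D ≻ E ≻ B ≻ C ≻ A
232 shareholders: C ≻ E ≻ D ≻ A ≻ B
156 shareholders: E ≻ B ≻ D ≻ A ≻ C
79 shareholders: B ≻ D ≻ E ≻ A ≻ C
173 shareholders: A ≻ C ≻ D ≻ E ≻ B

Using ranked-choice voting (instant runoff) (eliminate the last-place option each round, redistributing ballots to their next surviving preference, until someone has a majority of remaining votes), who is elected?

C

Round 1: D 94, B 79, E 156, C 232, A 173. Eliminate B.
Round 2: D 173, E 156, C 232, A 173. Eliminate E.
Round 3: D 329, C 232, A 173. Eliminate A.
Round 4: D 329, C 405. C has a majority.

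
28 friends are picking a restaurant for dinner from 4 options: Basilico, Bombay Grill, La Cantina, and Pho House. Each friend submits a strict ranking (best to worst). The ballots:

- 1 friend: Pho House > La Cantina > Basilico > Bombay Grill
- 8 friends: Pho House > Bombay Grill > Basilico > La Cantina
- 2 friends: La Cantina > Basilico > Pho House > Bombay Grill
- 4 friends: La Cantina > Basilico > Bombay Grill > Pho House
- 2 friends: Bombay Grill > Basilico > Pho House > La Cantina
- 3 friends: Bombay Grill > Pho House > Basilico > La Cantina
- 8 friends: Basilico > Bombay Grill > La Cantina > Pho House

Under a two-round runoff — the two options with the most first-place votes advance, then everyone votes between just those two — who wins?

Round 1 first-place votes: Basilico 8, Bombay Grill 5, La Cantina 6, Pho House 9.
Pho House and Basilico advance.
Runoff: Pho House is preferred to Basilico by 12 voters; Basilico by 16.
Basilico wins the runoff.

Basilico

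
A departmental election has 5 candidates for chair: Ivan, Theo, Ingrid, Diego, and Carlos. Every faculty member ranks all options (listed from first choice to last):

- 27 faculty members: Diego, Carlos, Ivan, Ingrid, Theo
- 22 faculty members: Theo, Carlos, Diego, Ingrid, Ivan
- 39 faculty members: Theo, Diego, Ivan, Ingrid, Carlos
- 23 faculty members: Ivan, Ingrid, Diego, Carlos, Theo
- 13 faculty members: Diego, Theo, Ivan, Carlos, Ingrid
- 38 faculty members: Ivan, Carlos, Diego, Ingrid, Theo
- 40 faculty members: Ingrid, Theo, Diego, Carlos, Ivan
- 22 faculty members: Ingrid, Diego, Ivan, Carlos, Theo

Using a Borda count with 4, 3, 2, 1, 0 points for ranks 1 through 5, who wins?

Diego

Ivan: 27·2 + 22·0 + 39·2 + 23·4 + 13·2 + 38·4 + 40·0 + 22·2 = 446
Theo: 27·0 + 22·4 + 39·4 + 23·0 + 13·3 + 38·0 + 40·3 + 22·0 = 403
Ingrid: 27·1 + 22·1 + 39·1 + 23·3 + 13·0 + 38·1 + 40·4 + 22·4 = 443
Diego: 27·4 + 22·2 + 39·3 + 23·2 + 13·4 + 38·2 + 40·2 + 22·3 = 589
Carlos: 27·3 + 22·3 + 39·0 + 23·1 + 13·1 + 38·3 + 40·1 + 22·1 = 359
Diego has the highest Borda score (589).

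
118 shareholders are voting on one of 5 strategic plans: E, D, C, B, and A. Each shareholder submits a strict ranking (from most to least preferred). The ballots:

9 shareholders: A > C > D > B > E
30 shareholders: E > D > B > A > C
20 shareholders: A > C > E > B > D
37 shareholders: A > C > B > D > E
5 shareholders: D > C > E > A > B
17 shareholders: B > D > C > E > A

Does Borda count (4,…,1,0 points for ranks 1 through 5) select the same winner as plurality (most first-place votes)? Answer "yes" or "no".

Borda — scores: E 187, D 216, C 247, B 231, A 299. Winner: A.
Plurality — first-place votes: E 30, D 5, C 0, B 17, A 66. Winner: A.
The two methods agree.

yes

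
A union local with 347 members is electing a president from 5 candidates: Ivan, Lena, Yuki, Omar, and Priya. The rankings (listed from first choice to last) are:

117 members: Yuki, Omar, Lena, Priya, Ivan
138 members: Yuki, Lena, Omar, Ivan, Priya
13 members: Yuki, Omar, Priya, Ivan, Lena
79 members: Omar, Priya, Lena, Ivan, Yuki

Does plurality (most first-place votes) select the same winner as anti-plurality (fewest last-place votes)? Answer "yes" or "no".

no

Plurality — first-place votes: Ivan 0, Lena 0, Yuki 268, Omar 79, Priya 0. Winner: Yuki.
Anti-plurality — last-place votes: Ivan 117, Lena 13, Yuki 79, Omar 0, Priya 138. Winner: Omar.
The two methods disagree.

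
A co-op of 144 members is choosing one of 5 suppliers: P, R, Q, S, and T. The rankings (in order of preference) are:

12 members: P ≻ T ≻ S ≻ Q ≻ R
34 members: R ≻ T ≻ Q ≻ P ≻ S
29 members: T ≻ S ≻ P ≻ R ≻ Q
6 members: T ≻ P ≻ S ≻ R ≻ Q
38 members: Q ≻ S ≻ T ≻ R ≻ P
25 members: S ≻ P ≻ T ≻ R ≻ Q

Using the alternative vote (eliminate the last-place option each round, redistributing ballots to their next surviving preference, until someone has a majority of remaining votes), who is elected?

T

Round 1: P 12, R 34, Q 38, S 25, T 35. Eliminate P.
Round 2: R 34, Q 38, S 25, T 47. Eliminate S.
Round 3: R 34, Q 38, T 72. Eliminate R.
Round 4: Q 38, T 106. T has a majority.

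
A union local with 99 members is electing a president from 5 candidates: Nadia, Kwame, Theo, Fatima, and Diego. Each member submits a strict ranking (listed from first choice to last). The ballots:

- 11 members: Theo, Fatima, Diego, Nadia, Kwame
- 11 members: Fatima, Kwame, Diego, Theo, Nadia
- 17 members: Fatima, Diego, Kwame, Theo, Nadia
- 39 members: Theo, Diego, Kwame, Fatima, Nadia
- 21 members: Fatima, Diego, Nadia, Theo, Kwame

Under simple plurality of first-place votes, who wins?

Theo

First-place votes: Nadia 0, Kwame 0, Theo 50, Fatima 49, Diego 0.
Theo has the most first-place votes.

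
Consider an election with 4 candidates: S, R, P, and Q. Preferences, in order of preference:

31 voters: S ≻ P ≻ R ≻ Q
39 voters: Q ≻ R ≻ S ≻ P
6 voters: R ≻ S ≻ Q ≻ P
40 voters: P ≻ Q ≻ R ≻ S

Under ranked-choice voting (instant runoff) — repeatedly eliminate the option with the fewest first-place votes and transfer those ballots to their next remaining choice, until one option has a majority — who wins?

Round 1: S 31, R 6, P 40, Q 39. Eliminate R.
Round 2: S 37, P 40, Q 39. Eliminate S.
Round 3: P 71, Q 45. P has a majority.

P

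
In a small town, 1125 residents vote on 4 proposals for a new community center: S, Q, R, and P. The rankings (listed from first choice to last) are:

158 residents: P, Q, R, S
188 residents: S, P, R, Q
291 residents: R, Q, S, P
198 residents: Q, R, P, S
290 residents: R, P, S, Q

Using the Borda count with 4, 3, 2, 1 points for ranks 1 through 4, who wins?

S: 158·1 + 188·4 + 291·2 + 198·1 + 290·2 = 2270
Q: 158·3 + 188·1 + 291·3 + 198·4 + 290·1 = 2617
R: 158·2 + 188·2 + 291·4 + 198·3 + 290·4 = 3610
P: 158·4 + 188·3 + 291·1 + 198·2 + 290·3 = 2753
R has the highest Borda score (3610).

R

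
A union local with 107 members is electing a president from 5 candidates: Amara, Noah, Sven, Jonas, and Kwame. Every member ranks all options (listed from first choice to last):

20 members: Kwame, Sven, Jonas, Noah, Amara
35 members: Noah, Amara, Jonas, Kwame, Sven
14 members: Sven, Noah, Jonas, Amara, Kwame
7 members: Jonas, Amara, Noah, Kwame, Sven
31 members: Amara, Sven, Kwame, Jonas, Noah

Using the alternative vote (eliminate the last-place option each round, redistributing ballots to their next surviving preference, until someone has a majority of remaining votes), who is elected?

Round 1: Amara 31, Noah 35, Sven 14, Jonas 7, Kwame 20. Eliminate Jonas.
Round 2: Amara 38, Noah 35, Sven 14, Kwame 20. Eliminate Sven.
Round 3: Amara 38, Noah 49, Kwame 20. Eliminate Kwame.
Round 4: Amara 38, Noah 69. Noah has a majority.

Noah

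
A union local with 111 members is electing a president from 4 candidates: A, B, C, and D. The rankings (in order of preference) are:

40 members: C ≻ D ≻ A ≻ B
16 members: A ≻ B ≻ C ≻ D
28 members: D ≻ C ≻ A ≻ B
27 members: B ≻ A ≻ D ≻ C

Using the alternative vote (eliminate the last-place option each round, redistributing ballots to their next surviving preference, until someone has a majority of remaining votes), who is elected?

Round 1: A 16, B 27, C 40, D 28. Eliminate A.
Round 2: B 43, C 40, D 28. Eliminate D.
Round 3: B 43, C 68. C has a majority.

C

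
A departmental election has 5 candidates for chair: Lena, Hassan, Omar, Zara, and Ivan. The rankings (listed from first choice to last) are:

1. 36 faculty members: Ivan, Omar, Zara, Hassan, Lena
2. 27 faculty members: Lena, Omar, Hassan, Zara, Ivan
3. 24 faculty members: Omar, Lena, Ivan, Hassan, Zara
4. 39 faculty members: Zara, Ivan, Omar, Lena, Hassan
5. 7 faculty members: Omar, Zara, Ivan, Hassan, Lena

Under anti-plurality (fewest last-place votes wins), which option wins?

Last-place votes: Lena 43, Hassan 39, Omar 0, Zara 24, Ivan 27.
Omar is ranked last by the fewest voters, so Omar wins.

Omar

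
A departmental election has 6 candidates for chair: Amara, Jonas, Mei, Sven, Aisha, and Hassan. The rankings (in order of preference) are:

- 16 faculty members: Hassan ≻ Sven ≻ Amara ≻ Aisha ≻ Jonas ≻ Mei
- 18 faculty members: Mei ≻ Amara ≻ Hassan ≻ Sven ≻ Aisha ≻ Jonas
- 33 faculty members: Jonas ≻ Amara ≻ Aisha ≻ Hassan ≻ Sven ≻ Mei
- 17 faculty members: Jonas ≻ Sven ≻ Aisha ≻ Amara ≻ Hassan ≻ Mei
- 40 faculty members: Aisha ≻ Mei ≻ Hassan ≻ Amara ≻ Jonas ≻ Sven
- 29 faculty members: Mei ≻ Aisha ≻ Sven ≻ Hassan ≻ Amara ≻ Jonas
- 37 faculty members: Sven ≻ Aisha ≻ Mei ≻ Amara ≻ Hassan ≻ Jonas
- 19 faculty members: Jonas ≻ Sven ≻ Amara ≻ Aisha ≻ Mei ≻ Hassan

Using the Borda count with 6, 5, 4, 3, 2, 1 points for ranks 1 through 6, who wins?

Aisha

Amara: 16·4 + 18·5 + 33·5 + 17·3 + 40·3 + 29·2 + 37·3 + 19·4 = 735
Jonas: 16·2 + 18·1 + 33·6 + 17·6 + 40·2 + 29·1 + 37·1 + 19·6 = 610
Mei: 16·1 + 18·6 + 33·1 + 17·1 + 40·5 + 29·6 + 37·4 + 19·2 = 734
Sven: 16·5 + 18·3 + 33·2 + 17·5 + 40·1 + 29·4 + 37·6 + 19·5 = 758
Aisha: 16·3 + 18·2 + 33·4 + 17·4 + 40·6 + 29·5 + 37·5 + 19·3 = 911
Hassan: 16·6 + 18·4 + 33·3 + 17·2 + 40·4 + 29·3 + 37·2 + 19·1 = 641
Aisha has the highest Borda score (911).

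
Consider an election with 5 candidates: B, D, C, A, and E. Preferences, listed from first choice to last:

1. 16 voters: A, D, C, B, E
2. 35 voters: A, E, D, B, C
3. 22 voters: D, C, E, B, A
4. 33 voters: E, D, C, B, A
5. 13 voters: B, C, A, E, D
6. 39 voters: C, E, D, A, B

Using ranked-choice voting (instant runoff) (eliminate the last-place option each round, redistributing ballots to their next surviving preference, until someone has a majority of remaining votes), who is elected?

C

Round 1: B 13, D 22, C 39, A 51, E 33. Eliminate B.
Round 2: D 22, C 52, A 51, E 33. Eliminate D.
Round 3: C 74, A 51, E 33. Eliminate E.
Round 4: C 107, A 51. C has a majority.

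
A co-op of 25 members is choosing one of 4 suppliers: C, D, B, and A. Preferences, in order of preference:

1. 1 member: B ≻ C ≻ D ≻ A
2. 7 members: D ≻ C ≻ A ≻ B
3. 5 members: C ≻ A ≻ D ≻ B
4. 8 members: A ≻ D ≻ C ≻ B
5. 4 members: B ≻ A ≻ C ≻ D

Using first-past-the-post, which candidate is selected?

First-place votes: C 5, D 7, B 5, A 8.
A has the most first-place votes.

A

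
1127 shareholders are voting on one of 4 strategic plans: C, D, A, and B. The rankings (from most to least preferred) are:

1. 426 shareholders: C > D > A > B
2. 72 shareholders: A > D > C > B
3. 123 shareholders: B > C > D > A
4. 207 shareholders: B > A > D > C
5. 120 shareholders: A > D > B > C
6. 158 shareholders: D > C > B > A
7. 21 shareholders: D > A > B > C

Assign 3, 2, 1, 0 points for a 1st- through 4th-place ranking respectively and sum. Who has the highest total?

D

C: 426·3 + 72·1 + 123·2 + 207·0 + 120·0 + 158·2 + 21·0 = 1912
D: 426·2 + 72·2 + 123·1 + 207·1 + 120·2 + 158·3 + 21·3 = 2103
A: 426·1 + 72·3 + 123·0 + 207·2 + 120·3 + 158·0 + 21·2 = 1458
B: 426·0 + 72·0 + 123·3 + 207·3 + 120·1 + 158·1 + 21·1 = 1289
D has the highest Borda score (2103).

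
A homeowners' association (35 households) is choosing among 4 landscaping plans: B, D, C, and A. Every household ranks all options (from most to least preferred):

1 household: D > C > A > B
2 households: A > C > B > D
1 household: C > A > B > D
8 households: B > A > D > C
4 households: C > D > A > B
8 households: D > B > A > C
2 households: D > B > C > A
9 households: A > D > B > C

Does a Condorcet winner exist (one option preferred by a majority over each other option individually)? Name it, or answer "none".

Checking pairwise contests:
D beats B 24–11.
A beats D 20–15.
B beats C 27–8.
B beats A 18–17.
Every option loses at least one head-to-head, so there is no Condorcet winner.

none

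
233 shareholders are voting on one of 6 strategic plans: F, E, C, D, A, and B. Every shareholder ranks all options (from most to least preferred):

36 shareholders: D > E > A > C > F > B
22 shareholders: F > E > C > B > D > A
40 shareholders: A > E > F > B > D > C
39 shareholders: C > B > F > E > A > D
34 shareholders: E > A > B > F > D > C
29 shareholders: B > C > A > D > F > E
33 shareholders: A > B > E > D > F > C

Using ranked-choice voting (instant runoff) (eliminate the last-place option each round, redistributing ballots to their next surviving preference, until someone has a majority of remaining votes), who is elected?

E

Round 1: F 22, E 34, C 39, D 36, A 73, B 29. Eliminate F.
Round 2: E 56, C 39, D 36, A 73, B 29. Eliminate B.
Round 3: E 56, C 68, D 36, A 73. Eliminate D.
Round 4: E 92, C 68, A 73. Eliminate C.
Round 5: E 131, A 102. E has a majority.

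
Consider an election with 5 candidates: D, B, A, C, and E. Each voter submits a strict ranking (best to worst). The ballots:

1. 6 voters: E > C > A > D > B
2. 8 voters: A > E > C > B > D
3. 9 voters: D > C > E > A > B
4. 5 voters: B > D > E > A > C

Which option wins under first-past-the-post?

D

First-place votes: D 9, B 5, A 8, C 0, E 6.
D has the most first-place votes.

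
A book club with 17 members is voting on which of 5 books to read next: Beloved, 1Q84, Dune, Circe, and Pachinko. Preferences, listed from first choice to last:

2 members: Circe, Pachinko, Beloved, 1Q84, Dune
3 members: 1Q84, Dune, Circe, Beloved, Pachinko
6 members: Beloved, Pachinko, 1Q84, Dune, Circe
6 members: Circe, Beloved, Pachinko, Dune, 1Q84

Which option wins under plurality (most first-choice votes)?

Circe

First-place votes: Beloved 6, 1Q84 3, Dune 0, Circe 8, Pachinko 0.
Circe has the most first-place votes.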